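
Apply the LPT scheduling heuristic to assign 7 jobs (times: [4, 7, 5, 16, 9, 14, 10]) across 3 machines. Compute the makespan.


Sort jobs in decreasing order (LPT): [16, 14, 10, 9, 7, 5, 4]
Assign each job to the least loaded machine:
  Machine 1: jobs [16, 5], load = 21
  Machine 2: jobs [14, 7], load = 21
  Machine 3: jobs [10, 9, 4], load = 23
Makespan = max load = 23

23


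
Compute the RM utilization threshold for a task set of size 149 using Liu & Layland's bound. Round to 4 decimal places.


Compute 2^(1/149) = 1.0046628318
Subtract 1: 1.0046628318 - 1 = 0.0046628318
Multiply by n: 149 * 0.0046628318 = 0.6947619382
Round to 4 dp: 0.6948

0.6948


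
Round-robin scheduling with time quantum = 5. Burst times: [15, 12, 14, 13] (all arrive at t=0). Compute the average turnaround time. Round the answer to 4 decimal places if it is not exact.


Time quantum = 5
Execution trace:
  J1 runs 5 units, time = 5
  J2 runs 5 units, time = 10
  J3 runs 5 units, time = 15
  J4 runs 5 units, time = 20
  J1 runs 5 units, time = 25
  J2 runs 5 units, time = 30
  J3 runs 5 units, time = 35
  J4 runs 5 units, time = 40
  J1 runs 5 units, time = 45
  J2 runs 2 units, time = 47
  J3 runs 4 units, time = 51
  J4 runs 3 units, time = 54
Finish times: [45, 47, 51, 54]
Average turnaround = 197/4 = 49.25

49.25


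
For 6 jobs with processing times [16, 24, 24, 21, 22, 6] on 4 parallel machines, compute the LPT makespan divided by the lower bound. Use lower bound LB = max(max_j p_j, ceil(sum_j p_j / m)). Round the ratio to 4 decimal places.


LPT order: [24, 24, 22, 21, 16, 6]
Machine loads after assignment: [24, 24, 28, 37]
LPT makespan = 37
Lower bound = max(max_job, ceil(total/4)) = max(24, 29) = 29
Ratio = 37 / 29 = 1.2759

1.2759


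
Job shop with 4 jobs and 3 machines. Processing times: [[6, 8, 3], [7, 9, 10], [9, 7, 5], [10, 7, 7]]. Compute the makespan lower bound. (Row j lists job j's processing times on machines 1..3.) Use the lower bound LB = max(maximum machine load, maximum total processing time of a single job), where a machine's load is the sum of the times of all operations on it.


Machine loads:
  Machine 1: 6 + 7 + 9 + 10 = 32
  Machine 2: 8 + 9 + 7 + 7 = 31
  Machine 3: 3 + 10 + 5 + 7 = 25
Max machine load = 32
Job totals:
  Job 1: 17
  Job 2: 26
  Job 3: 21
  Job 4: 24
Max job total = 26
Lower bound = max(32, 26) = 32

32


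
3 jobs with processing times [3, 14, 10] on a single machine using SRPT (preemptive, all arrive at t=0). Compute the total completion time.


Since all jobs arrive at t=0, SRPT equals SPT ordering.
SPT order: [3, 10, 14]
Completion times:
  Job 1: p=3, C=3
  Job 2: p=10, C=13
  Job 3: p=14, C=27
Total completion time = 3 + 13 + 27 = 43

43


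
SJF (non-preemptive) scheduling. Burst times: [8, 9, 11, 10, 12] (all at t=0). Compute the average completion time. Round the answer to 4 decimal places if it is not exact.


SJF order (ascending): [8, 9, 10, 11, 12]
Completion times:
  Job 1: burst=8, C=8
  Job 2: burst=9, C=17
  Job 3: burst=10, C=27
  Job 4: burst=11, C=38
  Job 5: burst=12, C=50
Average completion = 140/5 = 28.0

28.0


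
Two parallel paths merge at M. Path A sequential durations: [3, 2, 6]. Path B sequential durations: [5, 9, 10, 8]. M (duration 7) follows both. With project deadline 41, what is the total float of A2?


Forward pass: ES(A2) = sum of predecessors on chain A = 3
EF = ES + duration = 3 + 2 = 5
Backward pass: LF(M) = deadline = 41; LS(M) = 41 - 7 = 34
LF(A2) = LS(M) - sum(successors on chain A) = 34 - 6 = 28
LS = LF - duration = 28 - 2 = 26
Total float = LS - ES = 26 - 3 = 23

23


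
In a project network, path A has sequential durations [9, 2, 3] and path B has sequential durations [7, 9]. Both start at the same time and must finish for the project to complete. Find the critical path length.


Path A total = 9 + 2 + 3 = 14
Path B total = 7 + 9 = 16
Critical path = longest path = max(14, 16) = 16

16


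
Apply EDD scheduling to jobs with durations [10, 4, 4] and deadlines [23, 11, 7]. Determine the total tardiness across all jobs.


Sort by due date (EDD order): [(4, 7), (4, 11), (10, 23)]
Compute completion times and tardiness:
  Job 1: p=4, d=7, C=4, tardiness=max(0,4-7)=0
  Job 2: p=4, d=11, C=8, tardiness=max(0,8-11)=0
  Job 3: p=10, d=23, C=18, tardiness=max(0,18-23)=0
Total tardiness = 0

0


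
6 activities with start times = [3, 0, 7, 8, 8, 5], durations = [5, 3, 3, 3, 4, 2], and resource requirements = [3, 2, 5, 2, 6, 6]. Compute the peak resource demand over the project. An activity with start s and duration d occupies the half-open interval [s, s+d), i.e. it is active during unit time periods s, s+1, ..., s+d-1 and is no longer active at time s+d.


Each activity i is active on [start_i, start_i + duration_i).
Compute total resource usage per time slot:
  t=0: active resources = [2], total = 2
  t=1: active resources = [2], total = 2
  t=2: active resources = [2], total = 2
  t=3: active resources = [3], total = 3
  t=4: active resources = [3], total = 3
  t=5: active resources = [3, 6], total = 9
  t=6: active resources = [3, 6], total = 9
  t=7: active resources = [3, 5], total = 8
  t=8: active resources = [5, 2, 6], total = 13
  t=9: active resources = [5, 2, 6], total = 13
  t=10: active resources = [2, 6], total = 8
  t=11: active resources = [6], total = 6
Peak resource demand = 13

13


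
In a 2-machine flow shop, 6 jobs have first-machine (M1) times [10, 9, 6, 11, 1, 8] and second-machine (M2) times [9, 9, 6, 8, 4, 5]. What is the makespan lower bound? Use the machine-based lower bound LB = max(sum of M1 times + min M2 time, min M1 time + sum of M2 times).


LB1 = sum(M1 times) + min(M2 times) = 45 + 4 = 49
LB2 = min(M1 times) + sum(M2 times) = 1 + 41 = 42
Lower bound = max(LB1, LB2) = max(49, 42) = 49

49


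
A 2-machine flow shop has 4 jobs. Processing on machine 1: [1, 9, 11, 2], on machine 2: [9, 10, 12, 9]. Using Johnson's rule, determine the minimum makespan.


Apply Johnson's rule:
  Group 1 (a <= b): [(1, 1, 9), (4, 2, 9), (2, 9, 10), (3, 11, 12)]
  Group 2 (a > b): []
Optimal job order: [1, 4, 2, 3]
Schedule:
  Job 1: M1 done at 1, M2 done at 10
  Job 4: M1 done at 3, M2 done at 19
  Job 2: M1 done at 12, M2 done at 29
  Job 3: M1 done at 23, M2 done at 41
Makespan = 41

41


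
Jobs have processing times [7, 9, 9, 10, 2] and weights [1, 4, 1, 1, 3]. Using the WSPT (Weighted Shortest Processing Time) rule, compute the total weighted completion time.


Compute p/w ratios and sort ascending (WSPT): [(2, 3), (9, 4), (7, 1), (9, 1), (10, 1)]
Compute weighted completion times:
  Job (p=2,w=3): C=2, w*C=3*2=6
  Job (p=9,w=4): C=11, w*C=4*11=44
  Job (p=7,w=1): C=18, w*C=1*18=18
  Job (p=9,w=1): C=27, w*C=1*27=27
  Job (p=10,w=1): C=37, w*C=1*37=37
Total weighted completion time = 132

132


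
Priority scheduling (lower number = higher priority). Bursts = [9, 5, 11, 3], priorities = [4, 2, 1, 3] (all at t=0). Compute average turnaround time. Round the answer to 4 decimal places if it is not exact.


Sort by priority (ascending = highest first):
Order: [(1, 11), (2, 5), (3, 3), (4, 9)]
Completion times:
  Priority 1, burst=11, C=11
  Priority 2, burst=5, C=16
  Priority 3, burst=3, C=19
  Priority 4, burst=9, C=28
Average turnaround = 74/4 = 18.5

18.5


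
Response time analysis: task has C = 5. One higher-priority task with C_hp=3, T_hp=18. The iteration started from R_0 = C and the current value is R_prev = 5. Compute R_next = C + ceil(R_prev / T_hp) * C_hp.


R_next = C + ceil(R_prev / T_hp) * C_hp
ceil(5 / 18) = ceil(0.2778) = 1
Interference = 1 * 3 = 3
R_next = 5 + 3 = 8

8


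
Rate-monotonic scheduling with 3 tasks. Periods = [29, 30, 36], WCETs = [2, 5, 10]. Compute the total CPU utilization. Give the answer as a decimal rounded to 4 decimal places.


Compute individual utilizations (exact fractions):
  Task 1: C/T = 2/29 (approx. 0.069)
  Task 2: C/T = 5/30 = 1/6 (approx. 0.1667)
  Task 3: C/T = 10/36 = 5/18 (approx. 0.2778)
Total utilization U = 2/29 + 1/6 + 5/18 = 134/261
Rounded to 4 decimal places: U = 0.5134
RM (Liu & Layland) bound for 3 tasks = 0.779763; compare with U = 134/261 (approx. 0.513410)
U <= bound, so schedulable by RM sufficient condition.

0.5134


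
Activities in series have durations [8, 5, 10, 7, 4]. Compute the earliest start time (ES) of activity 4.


Activity 4 starts after activities 1 through 3 complete.
Predecessor durations: [8, 5, 10]
ES = 8 + 5 + 10 = 23

23


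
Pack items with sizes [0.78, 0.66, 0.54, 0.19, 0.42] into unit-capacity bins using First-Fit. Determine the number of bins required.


Place items sequentially using First-Fit:
  Item 0.78 -> new Bin 1
  Item 0.66 -> new Bin 2
  Item 0.54 -> new Bin 3
  Item 0.19 -> Bin 1 (now 0.97)
  Item 0.42 -> Bin 3 (now 0.96)
Total bins used = 3

3


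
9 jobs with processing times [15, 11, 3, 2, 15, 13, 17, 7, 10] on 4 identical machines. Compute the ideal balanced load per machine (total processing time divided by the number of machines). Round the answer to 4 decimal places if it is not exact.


Total processing time = 15 + 11 + 3 + 2 + 15 + 13 + 17 + 7 + 10 = 93
Number of machines = 4
Ideal balanced load = 93 / 4 = 23.25

23.25


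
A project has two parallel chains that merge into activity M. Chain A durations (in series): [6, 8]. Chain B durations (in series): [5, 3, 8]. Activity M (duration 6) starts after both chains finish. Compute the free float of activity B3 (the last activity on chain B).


ES(B3) = sum of predecessors on chain B = 8
EF(B3) = ES + duration = 8 + 8 = 16
Successor of B3 is M. ES(M) = max(sum(A), sum(B)) = max(14, 16) = 16
Free float = ES(successor) - EF(current) = 16 - 16 = 0

0


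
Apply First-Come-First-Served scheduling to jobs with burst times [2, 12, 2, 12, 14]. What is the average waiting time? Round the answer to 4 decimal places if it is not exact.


FCFS order (as given): [2, 12, 2, 12, 14]
Waiting times:
  Job 1: wait = 0
  Job 2: wait = 2
  Job 3: wait = 14
  Job 4: wait = 16
  Job 5: wait = 28
Sum of waiting times = 60
Average waiting time = 60/5 = 12.0

12.0


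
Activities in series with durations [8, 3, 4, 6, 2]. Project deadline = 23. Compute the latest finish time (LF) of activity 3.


LF(activity 3) = deadline - sum of successor durations
Successors: activities 4 through 5 with durations [6, 2]
Sum of successor durations = 8
LF = 23 - 8 = 15

15


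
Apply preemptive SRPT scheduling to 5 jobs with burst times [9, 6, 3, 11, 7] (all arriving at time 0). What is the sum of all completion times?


Since all jobs arrive at t=0, SRPT equals SPT ordering.
SPT order: [3, 6, 7, 9, 11]
Completion times:
  Job 1: p=3, C=3
  Job 2: p=6, C=9
  Job 3: p=7, C=16
  Job 4: p=9, C=25
  Job 5: p=11, C=36
Total completion time = 3 + 9 + 16 + 25 + 36 = 89

89


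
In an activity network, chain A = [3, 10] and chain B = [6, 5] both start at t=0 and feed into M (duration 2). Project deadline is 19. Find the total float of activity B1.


Forward pass: ES(B1) = sum of predecessors on chain B = 0
EF = ES + duration = 0 + 6 = 6
Backward pass: LF(M) = deadline = 19; LS(M) = 19 - 2 = 17
LF(B1) = LS(M) - sum(successors on chain B) = 17 - 5 = 12
LS = LF - duration = 12 - 6 = 6
Total float = LS - ES = 6 - 0 = 6

6


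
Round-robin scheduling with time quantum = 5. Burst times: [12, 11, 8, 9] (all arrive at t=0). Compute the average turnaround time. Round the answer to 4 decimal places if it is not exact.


Time quantum = 5
Execution trace:
  J1 runs 5 units, time = 5
  J2 runs 5 units, time = 10
  J3 runs 5 units, time = 15
  J4 runs 5 units, time = 20
  J1 runs 5 units, time = 25
  J2 runs 5 units, time = 30
  J3 runs 3 units, time = 33
  J4 runs 4 units, time = 37
  J1 runs 2 units, time = 39
  J2 runs 1 units, time = 40
Finish times: [39, 40, 33, 37]
Average turnaround = 149/4 = 37.25

37.25


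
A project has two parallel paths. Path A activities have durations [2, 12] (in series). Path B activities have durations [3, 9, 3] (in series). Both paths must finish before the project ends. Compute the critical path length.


Path A total = 2 + 12 = 14
Path B total = 3 + 9 + 3 = 15
Critical path = longest path = max(14, 15) = 15

15


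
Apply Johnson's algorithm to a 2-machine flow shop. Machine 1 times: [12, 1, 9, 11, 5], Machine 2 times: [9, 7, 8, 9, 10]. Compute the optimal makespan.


Apply Johnson's rule:
  Group 1 (a <= b): [(2, 1, 7), (5, 5, 10)]
  Group 2 (a > b): [(1, 12, 9), (4, 11, 9), (3, 9, 8)]
Optimal job order: [2, 5, 1, 4, 3]
Schedule:
  Job 2: M1 done at 1, M2 done at 8
  Job 5: M1 done at 6, M2 done at 18
  Job 1: M1 done at 18, M2 done at 27
  Job 4: M1 done at 29, M2 done at 38
  Job 3: M1 done at 38, M2 done at 46
Makespan = 46

46


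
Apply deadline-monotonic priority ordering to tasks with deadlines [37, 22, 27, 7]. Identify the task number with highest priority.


Sort tasks by relative deadline (ascending):
  Task 4: deadline = 7
  Task 2: deadline = 22
  Task 3: deadline = 27
  Task 1: deadline = 37
Priority order (highest first): [4, 2, 3, 1]
Highest priority task = 4

4


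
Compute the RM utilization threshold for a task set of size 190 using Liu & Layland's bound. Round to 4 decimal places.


Compute 2^(1/190) = 1.0036548056
Subtract 1: 1.0036548056 - 1 = 0.0036548056
Multiply by n: 190 * 0.0036548056 = 0.6944130640
Round to 4 dp: 0.6944

0.6944


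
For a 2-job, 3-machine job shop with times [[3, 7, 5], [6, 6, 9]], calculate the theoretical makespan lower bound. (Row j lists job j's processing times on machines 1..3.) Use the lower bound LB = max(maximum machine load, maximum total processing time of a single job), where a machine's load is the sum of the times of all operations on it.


Machine loads:
  Machine 1: 3 + 6 = 9
  Machine 2: 7 + 6 = 13
  Machine 3: 5 + 9 = 14
Max machine load = 14
Job totals:
  Job 1: 15
  Job 2: 21
Max job total = 21
Lower bound = max(14, 21) = 21

21


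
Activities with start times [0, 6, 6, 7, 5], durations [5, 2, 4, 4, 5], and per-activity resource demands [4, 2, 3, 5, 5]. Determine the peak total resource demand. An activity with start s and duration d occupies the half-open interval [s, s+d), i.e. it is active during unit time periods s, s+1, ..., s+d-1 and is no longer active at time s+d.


Each activity i is active on [start_i, start_i + duration_i).
Compute total resource usage per time slot:
  t=0: active resources = [4], total = 4
  t=1: active resources = [4], total = 4
  t=2: active resources = [4], total = 4
  t=3: active resources = [4], total = 4
  t=4: active resources = [4], total = 4
  t=5: active resources = [5], total = 5
  t=6: active resources = [2, 3, 5], total = 10
  t=7: active resources = [2, 3, 5, 5], total = 15
  t=8: active resources = [3, 5, 5], total = 13
  t=9: active resources = [3, 5, 5], total = 13
  t=10: active resources = [5], total = 5
Peak resource demand = 15

15


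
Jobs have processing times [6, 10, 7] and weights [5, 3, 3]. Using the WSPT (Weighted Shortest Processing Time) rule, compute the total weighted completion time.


Compute p/w ratios and sort ascending (WSPT): [(6, 5), (7, 3), (10, 3)]
Compute weighted completion times:
  Job (p=6,w=5): C=6, w*C=5*6=30
  Job (p=7,w=3): C=13, w*C=3*13=39
  Job (p=10,w=3): C=23, w*C=3*23=69
Total weighted completion time = 138

138


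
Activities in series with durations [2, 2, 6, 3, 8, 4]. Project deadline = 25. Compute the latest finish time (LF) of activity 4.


LF(activity 4) = deadline - sum of successor durations
Successors: activities 5 through 6 with durations [8, 4]
Sum of successor durations = 12
LF = 25 - 12 = 13

13


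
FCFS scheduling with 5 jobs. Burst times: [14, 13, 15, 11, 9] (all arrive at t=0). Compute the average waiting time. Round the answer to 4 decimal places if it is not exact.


FCFS order (as given): [14, 13, 15, 11, 9]
Waiting times:
  Job 1: wait = 0
  Job 2: wait = 14
  Job 3: wait = 27
  Job 4: wait = 42
  Job 5: wait = 53
Sum of waiting times = 136
Average waiting time = 136/5 = 27.2

27.2


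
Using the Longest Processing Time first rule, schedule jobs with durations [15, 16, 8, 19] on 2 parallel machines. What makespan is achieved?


Sort jobs in decreasing order (LPT): [19, 16, 15, 8]
Assign each job to the least loaded machine:
  Machine 1: jobs [19, 8], load = 27
  Machine 2: jobs [16, 15], load = 31
Makespan = max load = 31

31


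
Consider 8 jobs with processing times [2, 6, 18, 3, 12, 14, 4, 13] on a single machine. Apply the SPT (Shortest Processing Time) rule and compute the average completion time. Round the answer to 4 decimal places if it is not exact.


Sort jobs by processing time (SPT order): [2, 3, 4, 6, 12, 13, 14, 18]
Compute completion times sequentially:
  Job 1: processing = 2, completes at 2
  Job 2: processing = 3, completes at 5
  Job 3: processing = 4, completes at 9
  Job 4: processing = 6, completes at 15
  Job 5: processing = 12, completes at 27
  Job 6: processing = 13, completes at 40
  Job 7: processing = 14, completes at 54
  Job 8: processing = 18, completes at 72
Sum of completion times = 224
Average completion time = 224/8 = 28.0

28.0


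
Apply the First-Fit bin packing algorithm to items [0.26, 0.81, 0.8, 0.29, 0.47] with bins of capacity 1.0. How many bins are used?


Place items sequentially using First-Fit:
  Item 0.26 -> new Bin 1
  Item 0.81 -> new Bin 2
  Item 0.8 -> new Bin 3
  Item 0.29 -> Bin 1 (now 0.55)
  Item 0.47 -> new Bin 4
Total bins used = 4

4


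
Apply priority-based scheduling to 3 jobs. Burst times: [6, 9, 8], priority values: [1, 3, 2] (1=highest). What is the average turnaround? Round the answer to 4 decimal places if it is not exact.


Sort by priority (ascending = highest first):
Order: [(1, 6), (2, 8), (3, 9)]
Completion times:
  Priority 1, burst=6, C=6
  Priority 2, burst=8, C=14
  Priority 3, burst=9, C=23
Average turnaround = 43/3 = 14.3333

14.3333


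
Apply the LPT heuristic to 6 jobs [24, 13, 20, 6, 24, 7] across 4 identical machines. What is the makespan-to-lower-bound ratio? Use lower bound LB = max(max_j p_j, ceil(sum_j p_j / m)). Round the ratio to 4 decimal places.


LPT order: [24, 24, 20, 13, 7, 6]
Machine loads after assignment: [24, 24, 26, 20]
LPT makespan = 26
Lower bound = max(max_job, ceil(total/4)) = max(24, 24) = 24
Ratio = 26 / 24 = 1.0833

1.0833


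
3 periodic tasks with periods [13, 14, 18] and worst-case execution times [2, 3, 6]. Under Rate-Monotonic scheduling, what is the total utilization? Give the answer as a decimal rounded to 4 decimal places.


Compute individual utilizations (exact fractions):
  Task 1: C/T = 2/13 (approx. 0.1538)
  Task 2: C/T = 3/14 (approx. 0.2143)
  Task 3: C/T = 6/18 = 1/3 (approx. 0.3333)
Total utilization U = 2/13 + 3/14 + 1/3 = 383/546
Rounded to 4 decimal places: U = 0.7015
RM (Liu & Layland) bound for 3 tasks = 0.779763; compare with U = 383/546 (approx. 0.701465)
U <= bound, so schedulable by RM sufficient condition.

0.7015


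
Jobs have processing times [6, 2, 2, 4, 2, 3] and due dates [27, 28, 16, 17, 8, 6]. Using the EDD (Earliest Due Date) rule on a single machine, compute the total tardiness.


Sort by due date (EDD order): [(3, 6), (2, 8), (2, 16), (4, 17), (6, 27), (2, 28)]
Compute completion times and tardiness:
  Job 1: p=3, d=6, C=3, tardiness=max(0,3-6)=0
  Job 2: p=2, d=8, C=5, tardiness=max(0,5-8)=0
  Job 3: p=2, d=16, C=7, tardiness=max(0,7-16)=0
  Job 4: p=4, d=17, C=11, tardiness=max(0,11-17)=0
  Job 5: p=6, d=27, C=17, tardiness=max(0,17-27)=0
  Job 6: p=2, d=28, C=19, tardiness=max(0,19-28)=0
Total tardiness = 0

0


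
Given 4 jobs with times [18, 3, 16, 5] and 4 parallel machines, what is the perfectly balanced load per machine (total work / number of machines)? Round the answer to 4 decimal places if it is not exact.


Total processing time = 18 + 3 + 16 + 5 = 42
Number of machines = 4
Ideal balanced load = 42 / 4 = 10.5

10.5


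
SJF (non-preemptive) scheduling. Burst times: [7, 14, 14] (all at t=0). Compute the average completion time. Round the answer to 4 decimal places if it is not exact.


SJF order (ascending): [7, 14, 14]
Completion times:
  Job 1: burst=7, C=7
  Job 2: burst=14, C=21
  Job 3: burst=14, C=35
Average completion = 63/3 = 21.0

21.0


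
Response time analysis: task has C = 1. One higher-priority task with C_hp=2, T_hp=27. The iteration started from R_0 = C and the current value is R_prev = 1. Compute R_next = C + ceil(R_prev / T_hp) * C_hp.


R_next = C + ceil(R_prev / T_hp) * C_hp
ceil(1 / 27) = ceil(0.037) = 1
Interference = 1 * 2 = 2
R_next = 1 + 2 = 3

3


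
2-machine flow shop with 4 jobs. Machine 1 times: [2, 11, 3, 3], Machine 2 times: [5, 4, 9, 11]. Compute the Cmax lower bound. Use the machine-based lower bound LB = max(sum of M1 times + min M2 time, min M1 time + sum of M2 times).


LB1 = sum(M1 times) + min(M2 times) = 19 + 4 = 23
LB2 = min(M1 times) + sum(M2 times) = 2 + 29 = 31
Lower bound = max(LB1, LB2) = max(23, 31) = 31

31


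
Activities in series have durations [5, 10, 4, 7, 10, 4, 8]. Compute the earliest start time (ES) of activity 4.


Activity 4 starts after activities 1 through 3 complete.
Predecessor durations: [5, 10, 4]
ES = 5 + 10 + 4 = 19

19


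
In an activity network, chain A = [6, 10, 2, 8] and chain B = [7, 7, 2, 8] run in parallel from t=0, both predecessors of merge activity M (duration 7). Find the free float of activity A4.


ES(A4) = sum of predecessors on chain A = 18
EF(A4) = ES + duration = 18 + 8 = 26
Successor of A4 is M. ES(M) = max(sum(A), sum(B)) = max(26, 24) = 26
Free float = ES(successor) - EF(current) = 26 - 26 = 0

0


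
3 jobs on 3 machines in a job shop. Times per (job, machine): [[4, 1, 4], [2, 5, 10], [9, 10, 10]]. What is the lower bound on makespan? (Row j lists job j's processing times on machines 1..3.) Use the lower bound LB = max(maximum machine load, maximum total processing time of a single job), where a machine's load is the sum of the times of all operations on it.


Machine loads:
  Machine 1: 4 + 2 + 9 = 15
  Machine 2: 1 + 5 + 10 = 16
  Machine 3: 4 + 10 + 10 = 24
Max machine load = 24
Job totals:
  Job 1: 9
  Job 2: 17
  Job 3: 29
Max job total = 29
Lower bound = max(24, 29) = 29

29


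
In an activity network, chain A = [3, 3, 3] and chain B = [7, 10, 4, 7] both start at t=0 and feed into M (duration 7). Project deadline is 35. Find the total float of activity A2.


Forward pass: ES(A2) = sum of predecessors on chain A = 3
EF = ES + duration = 3 + 3 = 6
Backward pass: LF(M) = deadline = 35; LS(M) = 35 - 7 = 28
LF(A2) = LS(M) - sum(successors on chain A) = 28 - 3 = 25
LS = LF - duration = 25 - 3 = 22
Total float = LS - ES = 22 - 3 = 19

19


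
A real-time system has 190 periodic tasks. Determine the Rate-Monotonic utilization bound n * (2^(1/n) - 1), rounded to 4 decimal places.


Compute 2^(1/190) = 1.0036548056
Subtract 1: 1.0036548056 - 1 = 0.0036548056
Multiply by n: 190 * 0.0036548056 = 0.6944130640
Round to 4 dp: 0.6944

0.6944


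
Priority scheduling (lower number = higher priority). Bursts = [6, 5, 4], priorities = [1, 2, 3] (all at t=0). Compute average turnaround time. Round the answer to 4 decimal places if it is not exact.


Sort by priority (ascending = highest first):
Order: [(1, 6), (2, 5), (3, 4)]
Completion times:
  Priority 1, burst=6, C=6
  Priority 2, burst=5, C=11
  Priority 3, burst=4, C=15
Average turnaround = 32/3 = 10.6667

10.6667


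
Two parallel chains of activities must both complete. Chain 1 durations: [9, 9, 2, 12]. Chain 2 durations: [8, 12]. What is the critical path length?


Path A total = 9 + 9 + 2 + 12 = 32
Path B total = 8 + 12 = 20
Critical path = longest path = max(32, 20) = 32

32


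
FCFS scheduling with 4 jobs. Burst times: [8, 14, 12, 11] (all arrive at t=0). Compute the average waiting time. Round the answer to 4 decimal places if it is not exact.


FCFS order (as given): [8, 14, 12, 11]
Waiting times:
  Job 1: wait = 0
  Job 2: wait = 8
  Job 3: wait = 22
  Job 4: wait = 34
Sum of waiting times = 64
Average waiting time = 64/4 = 16.0

16.0


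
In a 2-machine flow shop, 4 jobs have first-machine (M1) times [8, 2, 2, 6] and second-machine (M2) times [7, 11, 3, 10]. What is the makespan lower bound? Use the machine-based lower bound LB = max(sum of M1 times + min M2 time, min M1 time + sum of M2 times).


LB1 = sum(M1 times) + min(M2 times) = 18 + 3 = 21
LB2 = min(M1 times) + sum(M2 times) = 2 + 31 = 33
Lower bound = max(LB1, LB2) = max(21, 33) = 33

33


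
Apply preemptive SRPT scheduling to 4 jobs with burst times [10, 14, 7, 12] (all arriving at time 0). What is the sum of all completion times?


Since all jobs arrive at t=0, SRPT equals SPT ordering.
SPT order: [7, 10, 12, 14]
Completion times:
  Job 1: p=7, C=7
  Job 2: p=10, C=17
  Job 3: p=12, C=29
  Job 4: p=14, C=43
Total completion time = 7 + 17 + 29 + 43 = 96

96


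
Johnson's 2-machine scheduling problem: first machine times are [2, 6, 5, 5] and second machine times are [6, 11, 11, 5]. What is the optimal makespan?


Apply Johnson's rule:
  Group 1 (a <= b): [(1, 2, 6), (3, 5, 11), (4, 5, 5), (2, 6, 11)]
  Group 2 (a > b): []
Optimal job order: [1, 3, 4, 2]
Schedule:
  Job 1: M1 done at 2, M2 done at 8
  Job 3: M1 done at 7, M2 done at 19
  Job 4: M1 done at 12, M2 done at 24
  Job 2: M1 done at 18, M2 done at 35
Makespan = 35

35


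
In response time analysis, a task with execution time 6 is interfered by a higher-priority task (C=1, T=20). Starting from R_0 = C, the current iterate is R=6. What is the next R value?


R_next = C + ceil(R_prev / T_hp) * C_hp
ceil(6 / 20) = ceil(0.3) = 1
Interference = 1 * 1 = 1
R_next = 6 + 1 = 7

7


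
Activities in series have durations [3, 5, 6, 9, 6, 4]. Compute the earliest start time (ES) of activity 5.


Activity 5 starts after activities 1 through 4 complete.
Predecessor durations: [3, 5, 6, 9]
ES = 3 + 5 + 6 + 9 = 23

23


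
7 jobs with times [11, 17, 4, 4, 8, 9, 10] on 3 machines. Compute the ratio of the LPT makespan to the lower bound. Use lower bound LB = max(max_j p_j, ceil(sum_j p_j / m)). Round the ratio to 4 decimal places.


LPT order: [17, 11, 10, 9, 8, 4, 4]
Machine loads after assignment: [21, 23, 19]
LPT makespan = 23
Lower bound = max(max_job, ceil(total/3)) = max(17, 21) = 21
Ratio = 23 / 21 = 1.0952

1.0952


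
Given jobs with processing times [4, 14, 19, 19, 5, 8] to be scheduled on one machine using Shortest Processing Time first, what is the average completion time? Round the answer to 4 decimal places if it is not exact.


Sort jobs by processing time (SPT order): [4, 5, 8, 14, 19, 19]
Compute completion times sequentially:
  Job 1: processing = 4, completes at 4
  Job 2: processing = 5, completes at 9
  Job 3: processing = 8, completes at 17
  Job 4: processing = 14, completes at 31
  Job 5: processing = 19, completes at 50
  Job 6: processing = 19, completes at 69
Sum of completion times = 180
Average completion time = 180/6 = 30.0

30.0


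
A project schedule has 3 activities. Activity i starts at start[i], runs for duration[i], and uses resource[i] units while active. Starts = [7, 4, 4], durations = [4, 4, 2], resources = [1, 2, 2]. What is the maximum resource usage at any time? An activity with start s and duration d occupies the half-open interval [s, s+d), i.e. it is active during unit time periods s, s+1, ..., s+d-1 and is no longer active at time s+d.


Each activity i is active on [start_i, start_i + duration_i).
Compute total resource usage per time slot:
  t=0: active resources = [], total = 0
  t=1: active resources = [], total = 0
  t=2: active resources = [], total = 0
  t=3: active resources = [], total = 0
  t=4: active resources = [2, 2], total = 4
  t=5: active resources = [2, 2], total = 4
  t=6: active resources = [2], total = 2
  t=7: active resources = [1, 2], total = 3
  t=8: active resources = [1], total = 1
  t=9: active resources = [1], total = 1
  t=10: active resources = [1], total = 1
Peak resource demand = 4

4


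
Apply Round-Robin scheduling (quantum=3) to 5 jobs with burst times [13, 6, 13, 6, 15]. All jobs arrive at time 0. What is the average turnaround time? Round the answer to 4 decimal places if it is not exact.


Time quantum = 3
Execution trace:
  J1 runs 3 units, time = 3
  J2 runs 3 units, time = 6
  J3 runs 3 units, time = 9
  J4 runs 3 units, time = 12
  J5 runs 3 units, time = 15
  J1 runs 3 units, time = 18
  J2 runs 3 units, time = 21
  J3 runs 3 units, time = 24
  J4 runs 3 units, time = 27
  J5 runs 3 units, time = 30
  J1 runs 3 units, time = 33
  J3 runs 3 units, time = 36
  J5 runs 3 units, time = 39
  J1 runs 3 units, time = 42
  J3 runs 3 units, time = 45
  J5 runs 3 units, time = 48
  J1 runs 1 units, time = 49
  J3 runs 1 units, time = 50
  J5 runs 3 units, time = 53
Finish times: [49, 21, 50, 27, 53]
Average turnaround = 200/5 = 40.0

40.0


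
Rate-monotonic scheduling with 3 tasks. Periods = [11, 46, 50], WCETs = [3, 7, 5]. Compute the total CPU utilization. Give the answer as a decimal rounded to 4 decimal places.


Compute individual utilizations (exact fractions):
  Task 1: C/T = 3/11 (approx. 0.2727)
  Task 2: C/T = 7/46 (approx. 0.1522)
  Task 3: C/T = 5/50 = 1/10 (approx. 0.1)
Total utilization U = 3/11 + 7/46 + 1/10 = 664/1265
Rounded to 4 decimal places: U = 0.5249
RM (Liu & Layland) bound for 3 tasks = 0.779763; compare with U = 664/1265 (approx. 0.524901)
U <= bound, so schedulable by RM sufficient condition.

0.5249


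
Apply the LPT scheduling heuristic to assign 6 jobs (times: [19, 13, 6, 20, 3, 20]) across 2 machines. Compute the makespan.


Sort jobs in decreasing order (LPT): [20, 20, 19, 13, 6, 3]
Assign each job to the least loaded machine:
  Machine 1: jobs [20, 19, 3], load = 42
  Machine 2: jobs [20, 13, 6], load = 39
Makespan = max load = 42

42


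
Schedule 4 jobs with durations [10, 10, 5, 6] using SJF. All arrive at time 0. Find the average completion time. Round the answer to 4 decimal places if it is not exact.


SJF order (ascending): [5, 6, 10, 10]
Completion times:
  Job 1: burst=5, C=5
  Job 2: burst=6, C=11
  Job 3: burst=10, C=21
  Job 4: burst=10, C=31
Average completion = 68/4 = 17.0

17.0


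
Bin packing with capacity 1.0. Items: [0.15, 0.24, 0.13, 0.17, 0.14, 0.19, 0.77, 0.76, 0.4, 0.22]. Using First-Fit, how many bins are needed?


Place items sequentially using First-Fit:
  Item 0.15 -> new Bin 1
  Item 0.24 -> Bin 1 (now 0.39)
  Item 0.13 -> Bin 1 (now 0.52)
  Item 0.17 -> Bin 1 (now 0.69)
  Item 0.14 -> Bin 1 (now 0.83)
  Item 0.19 -> new Bin 2
  Item 0.77 -> Bin 2 (now 0.96)
  Item 0.76 -> new Bin 3
  Item 0.4 -> new Bin 4
  Item 0.22 -> Bin 3 (now 0.98)
Total bins used = 4

4


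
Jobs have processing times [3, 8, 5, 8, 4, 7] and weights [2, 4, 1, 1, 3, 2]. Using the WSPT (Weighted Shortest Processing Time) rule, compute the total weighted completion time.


Compute p/w ratios and sort ascending (WSPT): [(4, 3), (3, 2), (8, 4), (7, 2), (5, 1), (8, 1)]
Compute weighted completion times:
  Job (p=4,w=3): C=4, w*C=3*4=12
  Job (p=3,w=2): C=7, w*C=2*7=14
  Job (p=8,w=4): C=15, w*C=4*15=60
  Job (p=7,w=2): C=22, w*C=2*22=44
  Job (p=5,w=1): C=27, w*C=1*27=27
  Job (p=8,w=1): C=35, w*C=1*35=35
Total weighted completion time = 192

192


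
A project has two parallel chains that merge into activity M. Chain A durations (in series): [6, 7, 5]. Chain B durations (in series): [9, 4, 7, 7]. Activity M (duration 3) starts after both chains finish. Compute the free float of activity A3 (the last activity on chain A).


ES(A3) = sum of predecessors on chain A = 13
EF(A3) = ES + duration = 13 + 5 = 18
Successor of A3 is M. ES(M) = max(sum(A), sum(B)) = max(18, 27) = 27
Free float = ES(successor) - EF(current) = 27 - 18 = 9

9


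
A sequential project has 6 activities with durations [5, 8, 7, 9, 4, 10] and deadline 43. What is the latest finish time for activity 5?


LF(activity 5) = deadline - sum of successor durations
Successors: activities 6 through 6 with durations [10]
Sum of successor durations = 10
LF = 43 - 10 = 33

33


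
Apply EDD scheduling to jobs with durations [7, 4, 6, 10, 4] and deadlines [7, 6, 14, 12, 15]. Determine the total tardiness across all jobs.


Sort by due date (EDD order): [(4, 6), (7, 7), (10, 12), (6, 14), (4, 15)]
Compute completion times and tardiness:
  Job 1: p=4, d=6, C=4, tardiness=max(0,4-6)=0
  Job 2: p=7, d=7, C=11, tardiness=max(0,11-7)=4
  Job 3: p=10, d=12, C=21, tardiness=max(0,21-12)=9
  Job 4: p=6, d=14, C=27, tardiness=max(0,27-14)=13
  Job 5: p=4, d=15, C=31, tardiness=max(0,31-15)=16
Total tardiness = 42

42


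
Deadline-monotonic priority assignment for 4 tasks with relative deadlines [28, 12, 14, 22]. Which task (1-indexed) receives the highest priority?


Sort tasks by relative deadline (ascending):
  Task 2: deadline = 12
  Task 3: deadline = 14
  Task 4: deadline = 22
  Task 1: deadline = 28
Priority order (highest first): [2, 3, 4, 1]
Highest priority task = 2

2


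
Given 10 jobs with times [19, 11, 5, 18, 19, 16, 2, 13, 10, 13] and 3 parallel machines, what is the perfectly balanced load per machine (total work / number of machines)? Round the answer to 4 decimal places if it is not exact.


Total processing time = 19 + 11 + 5 + 18 + 19 + 16 + 2 + 13 + 10 + 13 = 126
Number of machines = 3
Ideal balanced load = 126 / 3 = 42.0

42.0


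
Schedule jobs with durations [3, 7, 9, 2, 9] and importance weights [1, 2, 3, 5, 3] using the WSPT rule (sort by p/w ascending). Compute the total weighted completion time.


Compute p/w ratios and sort ascending (WSPT): [(2, 5), (3, 1), (9, 3), (9, 3), (7, 2)]
Compute weighted completion times:
  Job (p=2,w=5): C=2, w*C=5*2=10
  Job (p=3,w=1): C=5, w*C=1*5=5
  Job (p=9,w=3): C=14, w*C=3*14=42
  Job (p=9,w=3): C=23, w*C=3*23=69
  Job (p=7,w=2): C=30, w*C=2*30=60
Total weighted completion time = 186

186


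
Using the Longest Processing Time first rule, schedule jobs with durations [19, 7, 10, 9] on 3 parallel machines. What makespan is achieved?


Sort jobs in decreasing order (LPT): [19, 10, 9, 7]
Assign each job to the least loaded machine:
  Machine 1: jobs [19], load = 19
  Machine 2: jobs [10], load = 10
  Machine 3: jobs [9, 7], load = 16
Makespan = max load = 19

19


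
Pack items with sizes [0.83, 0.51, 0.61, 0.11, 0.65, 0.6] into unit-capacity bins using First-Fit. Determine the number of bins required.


Place items sequentially using First-Fit:
  Item 0.83 -> new Bin 1
  Item 0.51 -> new Bin 2
  Item 0.61 -> new Bin 3
  Item 0.11 -> Bin 1 (now 0.94)
  Item 0.65 -> new Bin 4
  Item 0.6 -> new Bin 5
Total bins used = 5

5


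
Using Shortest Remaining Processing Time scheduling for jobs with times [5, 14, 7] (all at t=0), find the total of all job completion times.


Since all jobs arrive at t=0, SRPT equals SPT ordering.
SPT order: [5, 7, 14]
Completion times:
  Job 1: p=5, C=5
  Job 2: p=7, C=12
  Job 3: p=14, C=26
Total completion time = 5 + 12 + 26 = 43

43


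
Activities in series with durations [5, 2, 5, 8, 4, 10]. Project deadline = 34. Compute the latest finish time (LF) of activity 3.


LF(activity 3) = deadline - sum of successor durations
Successors: activities 4 through 6 with durations [8, 4, 10]
Sum of successor durations = 22
LF = 34 - 22 = 12

12


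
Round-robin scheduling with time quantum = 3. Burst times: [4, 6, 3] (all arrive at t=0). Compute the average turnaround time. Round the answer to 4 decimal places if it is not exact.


Time quantum = 3
Execution trace:
  J1 runs 3 units, time = 3
  J2 runs 3 units, time = 6
  J3 runs 3 units, time = 9
  J1 runs 1 units, time = 10
  J2 runs 3 units, time = 13
Finish times: [10, 13, 9]
Average turnaround = 32/3 = 10.6667

10.6667


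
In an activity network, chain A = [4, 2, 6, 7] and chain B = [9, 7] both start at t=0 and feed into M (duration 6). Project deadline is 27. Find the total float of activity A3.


Forward pass: ES(A3) = sum of predecessors on chain A = 6
EF = ES + duration = 6 + 6 = 12
Backward pass: LF(M) = deadline = 27; LS(M) = 27 - 6 = 21
LF(A3) = LS(M) - sum(successors on chain A) = 21 - 7 = 14
LS = LF - duration = 14 - 6 = 8
Total float = LS - ES = 8 - 6 = 2

2


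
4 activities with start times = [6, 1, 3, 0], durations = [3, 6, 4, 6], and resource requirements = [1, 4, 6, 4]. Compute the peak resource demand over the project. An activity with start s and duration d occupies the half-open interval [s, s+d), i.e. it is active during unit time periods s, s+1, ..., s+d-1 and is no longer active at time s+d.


Each activity i is active on [start_i, start_i + duration_i).
Compute total resource usage per time slot:
  t=0: active resources = [4], total = 4
  t=1: active resources = [4, 4], total = 8
  t=2: active resources = [4, 4], total = 8
  t=3: active resources = [4, 6, 4], total = 14
  t=4: active resources = [4, 6, 4], total = 14
  t=5: active resources = [4, 6, 4], total = 14
  t=6: active resources = [1, 4, 6], total = 11
  t=7: active resources = [1], total = 1
  t=8: active resources = [1], total = 1
Peak resource demand = 14

14


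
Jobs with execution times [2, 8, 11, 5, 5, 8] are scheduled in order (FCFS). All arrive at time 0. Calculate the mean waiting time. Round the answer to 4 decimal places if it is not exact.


FCFS order (as given): [2, 8, 11, 5, 5, 8]
Waiting times:
  Job 1: wait = 0
  Job 2: wait = 2
  Job 3: wait = 10
  Job 4: wait = 21
  Job 5: wait = 26
  Job 6: wait = 31
Sum of waiting times = 90
Average waiting time = 90/6 = 15.0

15.0


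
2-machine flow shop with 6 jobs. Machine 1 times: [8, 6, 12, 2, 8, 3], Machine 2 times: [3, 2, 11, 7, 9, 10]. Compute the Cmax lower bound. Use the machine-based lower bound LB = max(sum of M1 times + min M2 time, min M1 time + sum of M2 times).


LB1 = sum(M1 times) + min(M2 times) = 39 + 2 = 41
LB2 = min(M1 times) + sum(M2 times) = 2 + 42 = 44
Lower bound = max(LB1, LB2) = max(41, 44) = 44

44


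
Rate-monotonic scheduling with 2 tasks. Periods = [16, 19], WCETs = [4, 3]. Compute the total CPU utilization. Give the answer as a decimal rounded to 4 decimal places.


Compute individual utilizations (exact fractions):
  Task 1: C/T = 4/16 = 1/4 (approx. 0.25)
  Task 2: C/T = 3/19 (approx. 0.1579)
Total utilization U = 1/4 + 3/19 = 31/76
Rounded to 4 decimal places: U = 0.4079
RM (Liu & Layland) bound for 2 tasks = 0.828427; compare with U = 31/76 (approx. 0.407895)
U <= bound, so schedulable by RM sufficient condition.

0.4079


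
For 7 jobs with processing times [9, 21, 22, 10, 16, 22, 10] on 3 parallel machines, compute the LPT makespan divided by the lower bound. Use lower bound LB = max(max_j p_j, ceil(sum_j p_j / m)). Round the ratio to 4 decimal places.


LPT order: [22, 22, 21, 16, 10, 10, 9]
Machine loads after assignment: [41, 32, 37]
LPT makespan = 41
Lower bound = max(max_job, ceil(total/3)) = max(22, 37) = 37
Ratio = 41 / 37 = 1.1081

1.1081


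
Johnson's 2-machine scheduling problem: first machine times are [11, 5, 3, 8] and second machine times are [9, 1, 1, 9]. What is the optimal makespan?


Apply Johnson's rule:
  Group 1 (a <= b): [(4, 8, 9)]
  Group 2 (a > b): [(1, 11, 9), (2, 5, 1), (3, 3, 1)]
Optimal job order: [4, 1, 2, 3]
Schedule:
  Job 4: M1 done at 8, M2 done at 17
  Job 1: M1 done at 19, M2 done at 28
  Job 2: M1 done at 24, M2 done at 29
  Job 3: M1 done at 27, M2 done at 30
Makespan = 30

30


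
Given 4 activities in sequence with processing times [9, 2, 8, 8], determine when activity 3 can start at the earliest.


Activity 3 starts after activities 1 through 2 complete.
Predecessor durations: [9, 2]
ES = 9 + 2 = 11

11


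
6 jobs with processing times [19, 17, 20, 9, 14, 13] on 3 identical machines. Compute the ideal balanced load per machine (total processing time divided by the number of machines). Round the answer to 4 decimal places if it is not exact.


Total processing time = 19 + 17 + 20 + 9 + 14 + 13 = 92
Number of machines = 3
Ideal balanced load = 92 / 3 = 30.6667

30.6667
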